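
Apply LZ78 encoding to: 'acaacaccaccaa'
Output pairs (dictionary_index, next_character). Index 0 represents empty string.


LZ78 encoding steps:
Dictionary: {0: ''}
Step 1: w='' (idx 0), next='a' -> output (0, 'a'), add 'a' as idx 1
Step 2: w='' (idx 0), next='c' -> output (0, 'c'), add 'c' as idx 2
Step 3: w='a' (idx 1), next='a' -> output (1, 'a'), add 'aa' as idx 3
Step 4: w='c' (idx 2), next='a' -> output (2, 'a'), add 'ca' as idx 4
Step 5: w='c' (idx 2), next='c' -> output (2, 'c'), add 'cc' as idx 5
Step 6: w='a' (idx 1), next='c' -> output (1, 'c'), add 'ac' as idx 6
Step 7: w='ca' (idx 4), next='a' -> output (4, 'a'), add 'caa' as idx 7


Encoded: [(0, 'a'), (0, 'c'), (1, 'a'), (2, 'a'), (2, 'c'), (1, 'c'), (4, 'a')]


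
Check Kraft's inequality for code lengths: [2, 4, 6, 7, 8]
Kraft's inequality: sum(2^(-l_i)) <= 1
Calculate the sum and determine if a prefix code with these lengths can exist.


Sum = 2^(-2) + 2^(-4) + 2^(-6) + 2^(-7) + 2^(-8)
    = 0.25 + 0.0625 + 0.015625 + 0.0078125 + 0.00390625
    = 87/256 = 0.33984375
Since 0.33984375 <= 1, Kraft's inequality IS satisfied.
A prefix code with these lengths CAN exist.

Kraft sum = 0.33984375. Satisfied.


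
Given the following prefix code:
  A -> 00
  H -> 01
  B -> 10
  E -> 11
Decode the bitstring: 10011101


Decoding step by step:
Bits 10 -> B
Bits 01 -> H
Bits 11 -> E
Bits 01 -> H


Decoded message: BHEH


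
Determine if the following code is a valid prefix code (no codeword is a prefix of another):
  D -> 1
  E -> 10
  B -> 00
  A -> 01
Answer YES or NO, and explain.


Checking each pair (does one codeword prefix another?):
  D='1' vs E='10': prefix -- VIOLATION

NO -- this is NOT a valid prefix code. D (1) is a prefix of E (10).


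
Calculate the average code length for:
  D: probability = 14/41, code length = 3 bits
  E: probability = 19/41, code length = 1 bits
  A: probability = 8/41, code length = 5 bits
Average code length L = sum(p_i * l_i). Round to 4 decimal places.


Weighted contributions p_i * l_i:
  D: (14/41) * 3 = 42/41
  E: (19/41) * 1 = 19/41
  A: (8/41) * 5 = 40/41
Sum = (42 + 19 + 40)/41 = 101/41

L = 101/41 = 2.4634 bits/symbol


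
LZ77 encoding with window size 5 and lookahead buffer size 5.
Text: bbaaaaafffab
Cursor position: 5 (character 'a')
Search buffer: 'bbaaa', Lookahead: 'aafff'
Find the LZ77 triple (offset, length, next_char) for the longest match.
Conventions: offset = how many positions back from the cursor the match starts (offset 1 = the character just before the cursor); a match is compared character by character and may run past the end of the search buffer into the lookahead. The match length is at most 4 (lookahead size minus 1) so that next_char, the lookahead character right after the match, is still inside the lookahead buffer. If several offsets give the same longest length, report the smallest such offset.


Try each offset into the search buffer:
  offset=1 (pos 4, char 'a'): match length 2
  offset=2 (pos 3, char 'a'): match length 2
  offset=3 (pos 2, char 'a'): match length 2
  offset=4 (pos 1, char 'b'): match length 0
  offset=5 (pos 0, char 'b'): match length 0
Longest match has length 2, found at offsets 1, 2, 3; take the smallest, offset 1.
next_char = character at position 5 + 2 = 7 -> 'f'

Best match: offset=1, length=2 (matching 'aa' starting at position 4)
LZ77 triple: (1, 2, 'f')


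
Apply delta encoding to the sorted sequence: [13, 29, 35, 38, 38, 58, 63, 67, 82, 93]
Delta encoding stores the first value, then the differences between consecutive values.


First value: 13
Deltas:
  29 - 13 = 16
  35 - 29 = 6
  38 - 35 = 3
  38 - 38 = 0
  58 - 38 = 20
  63 - 58 = 5
  67 - 63 = 4
  82 - 67 = 15
  93 - 82 = 11


Delta encoded: [13, 16, 6, 3, 0, 20, 5, 4, 15, 11]


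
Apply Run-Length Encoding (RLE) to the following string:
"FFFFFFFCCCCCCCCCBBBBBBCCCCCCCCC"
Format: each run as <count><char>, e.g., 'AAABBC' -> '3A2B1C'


Scanning runs left to right:
  i=0: run of 'F' x 7 -> '7F'
  i=7: run of 'C' x 9 -> '9C'
  i=16: run of 'B' x 6 -> '6B'
  i=22: run of 'C' x 9 -> '9C'

RLE = 7F9C6B9C


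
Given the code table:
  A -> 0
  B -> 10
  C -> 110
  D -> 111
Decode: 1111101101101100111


Decoding:
111 -> D
110 -> C
110 -> C
110 -> C
110 -> C
0 -> A
111 -> D


Result: DCCCCAD


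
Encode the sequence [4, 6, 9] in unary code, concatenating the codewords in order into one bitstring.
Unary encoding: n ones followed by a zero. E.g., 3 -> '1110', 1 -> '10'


Encode each number as n ones followed by a terminating 0:
  4 -> 11110 (5 bits)
  6 -> 1111110 (7 bits)
  9 -> 1111111110 (10 bits)
Total length = 5 + 7 + 10 = 22 bits.

Unary([4, 6, 9]) = 1111011111101111111110 (22 bits)


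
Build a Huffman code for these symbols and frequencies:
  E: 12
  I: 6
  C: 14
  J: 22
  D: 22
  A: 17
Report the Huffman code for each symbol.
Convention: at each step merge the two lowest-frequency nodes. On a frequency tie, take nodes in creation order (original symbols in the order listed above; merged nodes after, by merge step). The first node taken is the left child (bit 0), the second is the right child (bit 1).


Huffman tree construction:
Step 1: Merge I(6) + E(12) = 18
Step 2: Merge C(14) + A(17) = 31
Step 3: Merge (I+E)(18) + J(22) = 40
Step 4: Merge D(22) + (C+A)(31) = 53
Step 5: Merge ((I+E)+J)(40) + (D+(C+A))(53) = 93
Read each symbol's code off the tree from the root (left child = 0, right child = 1).

Codes:
  E: 001 (length 3)
  I: 000 (length 3)
  C: 110 (length 3)
  J: 01 (length 2)
  D: 10 (length 2)
  A: 111 (length 3)
Average code length: 235/93 = 2.5269 bits/symbol


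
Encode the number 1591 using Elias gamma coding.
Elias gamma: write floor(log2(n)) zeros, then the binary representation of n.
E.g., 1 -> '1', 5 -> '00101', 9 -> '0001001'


num_bits = floor(log2(1591)) + 1 = 11
leading_zeros = num_bits - 1 = 10
binary(1591) = 11000110111

Elias gamma(1591) = '0000000000' + '11000110111' = 000000000011000110111 (21 bits)


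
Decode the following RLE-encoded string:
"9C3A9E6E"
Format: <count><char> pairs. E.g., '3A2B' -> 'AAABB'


Expanding each <count><char> pair:
  9C -> 'CCCCCCCCC'
  3A -> 'AAA'
  9E -> 'EEEEEEEEE'
  6E -> 'EEEEEE'

Decoded = CCCCCCCCCAAAEEEEEEEEEEEEEEE


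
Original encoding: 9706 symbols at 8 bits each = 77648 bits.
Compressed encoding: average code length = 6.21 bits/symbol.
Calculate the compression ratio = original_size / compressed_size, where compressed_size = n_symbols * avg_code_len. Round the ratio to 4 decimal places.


original_size = n_symbols * orig_bits = 9706 * 8 = 77648 bits
compressed_size = n_symbols * avg_code_len = 9706 * 6.21 = 60274.26 bits
ratio = original_size / compressed_size = 77648 / 60274.26 = 1.2882

Compression ratio = 1.2882


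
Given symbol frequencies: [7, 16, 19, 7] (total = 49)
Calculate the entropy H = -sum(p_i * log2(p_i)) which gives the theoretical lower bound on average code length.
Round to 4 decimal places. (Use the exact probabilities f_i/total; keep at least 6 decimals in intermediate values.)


Per-symbol terms -p_i * log2(p_i) with p_i = f_i/49:
  p = 7/49 = 0.142857: log2(p) = -2.807355, -p*log2(p) = 0.401051
  p = 16/49 = 0.326531: log2(p) = -1.614710, -p*log2(p) = 0.527252
  p = 19/49 = 0.387755: log2(p) = -1.366782, -p*log2(p) = 0.529977
  p = 7/49 = 0.142857: log2(p) = -2.807355, -p*log2(p) = 0.401051
H = 0.401051 + 0.527252 + 0.529977 + 0.401051 = 1.859331

H = 1.8593 bits/symbol


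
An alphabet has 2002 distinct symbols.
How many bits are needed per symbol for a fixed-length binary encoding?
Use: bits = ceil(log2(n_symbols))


log2(2002) = 10.9672
Bracket: 2^10 = 1024 < 2002 <= 2^11 = 2048
So ceil(log2(2002)) = 11

bits = ceil(log2(2002)) = ceil(10.9672) = 11 bits


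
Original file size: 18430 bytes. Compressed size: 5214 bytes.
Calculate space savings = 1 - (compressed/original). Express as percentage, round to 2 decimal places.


ratio = compressed/original = 5214/18430 = 0.282908
savings = 1 - ratio = 1 - 0.282908 = 0.717092
as a percentage: 0.717092 * 100 = 71.71%

Space savings = 1 - 5214/18430 = 71.71%


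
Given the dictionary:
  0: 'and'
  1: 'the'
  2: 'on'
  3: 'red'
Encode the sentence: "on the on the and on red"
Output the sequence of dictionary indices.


Look up each word in the dictionary:
  'on' -> 2
  'the' -> 1
  'on' -> 2
  'the' -> 1
  'and' -> 0
  'on' -> 2
  'red' -> 3

Encoded: [2, 1, 2, 1, 0, 2, 3]


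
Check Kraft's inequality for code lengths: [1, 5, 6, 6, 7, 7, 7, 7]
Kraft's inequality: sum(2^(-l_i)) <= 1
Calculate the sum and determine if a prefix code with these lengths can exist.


Sum = 2^(-1) + 2^(-5) + 2^(-6) + 2^(-6) + 2^(-7) + 2^(-7) + 2^(-7) + 2^(-7)
    = 0.5 + 0.03125 + 0.015625 + 0.015625 + 0.0078125 + 0.0078125 + 0.0078125 + 0.0078125
    = 76/128 = 0.59375
Since 0.59375 <= 1, Kraft's inequality IS satisfied.
A prefix code with these lengths CAN exist.

Kraft sum = 0.59375. Satisfied.


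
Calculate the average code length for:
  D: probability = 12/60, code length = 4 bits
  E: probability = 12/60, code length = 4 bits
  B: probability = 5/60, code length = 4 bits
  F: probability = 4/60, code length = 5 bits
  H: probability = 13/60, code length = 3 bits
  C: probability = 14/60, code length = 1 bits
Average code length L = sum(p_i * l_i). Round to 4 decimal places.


Weighted contributions p_i * l_i:
  D: (12/60) * 4 = 48/60
  E: (12/60) * 4 = 48/60
  B: (5/60) * 4 = 20/60
  F: (4/60) * 5 = 20/60
  H: (13/60) * 3 = 39/60
  C: (14/60) * 1 = 14/60
Sum = (48 + 48 + 20 + 20 + 39 + 14)/60 = 189/60

L = 189/60 = 3.1500 bits/symbol


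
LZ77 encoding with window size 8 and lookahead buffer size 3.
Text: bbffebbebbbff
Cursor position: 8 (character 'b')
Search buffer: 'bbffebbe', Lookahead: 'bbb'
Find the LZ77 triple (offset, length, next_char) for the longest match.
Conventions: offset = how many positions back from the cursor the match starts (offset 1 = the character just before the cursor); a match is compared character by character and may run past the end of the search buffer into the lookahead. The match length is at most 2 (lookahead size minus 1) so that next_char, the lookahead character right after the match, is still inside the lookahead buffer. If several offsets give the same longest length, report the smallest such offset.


Try each offset into the search buffer:
  offset=1 (pos 7, char 'e'): match length 0
  offset=2 (pos 6, char 'b'): match length 1
  offset=3 (pos 5, char 'b'): match length 2
  offset=4 (pos 4, char 'e'): match length 0
  offset=5 (pos 3, char 'f'): match length 0
  offset=6 (pos 2, char 'f'): match length 0
  offset=7 (pos 1, char 'b'): match length 1
  offset=8 (pos 0, char 'b'): match length 2
Longest match has length 2, found at offsets 3, 8; take the smallest, offset 3.
next_char = character at position 8 + 2 = 10 -> 'b'

Best match: offset=3, length=2 (matching 'bb' starting at position 5)
LZ77 triple: (3, 2, 'b')


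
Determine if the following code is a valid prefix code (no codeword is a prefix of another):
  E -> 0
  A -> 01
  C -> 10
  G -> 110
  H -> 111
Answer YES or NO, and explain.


Checking each pair (does one codeword prefix another?):
  E='0' vs A='01': prefix -- VIOLATION

NO -- this is NOT a valid prefix code. E (0) is a prefix of A (01).


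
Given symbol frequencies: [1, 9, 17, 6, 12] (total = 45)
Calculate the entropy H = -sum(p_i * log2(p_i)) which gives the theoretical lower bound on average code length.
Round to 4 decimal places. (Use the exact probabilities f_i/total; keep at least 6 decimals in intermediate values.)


Per-symbol terms -p_i * log2(p_i) with p_i = f_i/45:
  p = 1/45 = 0.022222: log2(p) = -5.491853, -p*log2(p) = 0.122041
  p = 9/45 = 0.200000: log2(p) = -2.321928, -p*log2(p) = 0.464386
  p = 17/45 = 0.377778: log2(p) = -1.404390, -p*log2(p) = 0.530547
  p = 6/45 = 0.133333: log2(p) = -2.906891, -p*log2(p) = 0.387585
  p = 12/45 = 0.266667: log2(p) = -1.906891, -p*log2(p) = 0.508504
H = 0.122041 + 0.464386 + 0.530547 + 0.387585 + 0.508504 = 2.013063

H = 2.0131 bits/symbol


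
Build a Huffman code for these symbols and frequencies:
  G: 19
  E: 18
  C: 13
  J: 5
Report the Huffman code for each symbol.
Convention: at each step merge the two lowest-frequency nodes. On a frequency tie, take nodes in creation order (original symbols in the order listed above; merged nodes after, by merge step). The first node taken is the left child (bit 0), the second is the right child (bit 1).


Huffman tree construction:
Step 1: Merge J(5) + C(13) = 18
Step 2: Merge E(18) + (J+C)(18) = 36
Step 3: Merge G(19) + (E+(J+C))(36) = 55
Read each symbol's code off the tree from the root (left child = 0, right child = 1).

Codes:
  G: 0 (length 1)
  E: 10 (length 2)
  C: 111 (length 3)
  J: 110 (length 3)
Average code length: 109/55 = 1.9818 bits/symbol


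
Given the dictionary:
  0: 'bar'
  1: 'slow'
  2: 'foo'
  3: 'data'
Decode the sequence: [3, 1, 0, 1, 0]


Look up each index in the dictionary:
  3 -> 'data'
  1 -> 'slow'
  0 -> 'bar'
  1 -> 'slow'
  0 -> 'bar'

Decoded: "data slow bar slow bar"


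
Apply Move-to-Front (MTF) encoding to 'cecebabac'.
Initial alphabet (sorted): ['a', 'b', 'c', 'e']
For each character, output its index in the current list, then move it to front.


MTF encoding:
'c': index 2 in ['a', 'b', 'c', 'e'] -> ['c', 'a', 'b', 'e']
'e': index 3 in ['c', 'a', 'b', 'e'] -> ['e', 'c', 'a', 'b']
'c': index 1 in ['e', 'c', 'a', 'b'] -> ['c', 'e', 'a', 'b']
'e': index 1 in ['c', 'e', 'a', 'b'] -> ['e', 'c', 'a', 'b']
'b': index 3 in ['e', 'c', 'a', 'b'] -> ['b', 'e', 'c', 'a']
'a': index 3 in ['b', 'e', 'c', 'a'] -> ['a', 'b', 'e', 'c']
'b': index 1 in ['a', 'b', 'e', 'c'] -> ['b', 'a', 'e', 'c']
'a': index 1 in ['b', 'a', 'e', 'c'] -> ['a', 'b', 'e', 'c']
'c': index 3 in ['a', 'b', 'e', 'c'] -> ['c', 'a', 'b', 'e']


Output: [2, 3, 1, 1, 3, 3, 1, 1, 3]


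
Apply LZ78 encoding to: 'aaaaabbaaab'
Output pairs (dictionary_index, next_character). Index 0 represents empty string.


LZ78 encoding steps:
Dictionary: {0: ''}
Step 1: w='' (idx 0), next='a' -> output (0, 'a'), add 'a' as idx 1
Step 2: w='a' (idx 1), next='a' -> output (1, 'a'), add 'aa' as idx 2
Step 3: w='aa' (idx 2), next='b' -> output (2, 'b'), add 'aab' as idx 3
Step 4: w='' (idx 0), next='b' -> output (0, 'b'), add 'b' as idx 4
Step 5: w='aa' (idx 2), next='a' -> output (2, 'a'), add 'aaa' as idx 5
Step 6: w='b' (idx 4), end of input -> output (4, '')


Encoded: [(0, 'a'), (1, 'a'), (2, 'b'), (0, 'b'), (2, 'a'), (4, '')]


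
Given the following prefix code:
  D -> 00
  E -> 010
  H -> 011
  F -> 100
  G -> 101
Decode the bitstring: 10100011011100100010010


Decoding step by step:
Bits 101 -> G
Bits 00 -> D
Bits 011 -> H
Bits 011 -> H
Bits 100 -> F
Bits 100 -> F
Bits 010 -> E
Bits 010 -> E


Decoded message: GDHHFFEE


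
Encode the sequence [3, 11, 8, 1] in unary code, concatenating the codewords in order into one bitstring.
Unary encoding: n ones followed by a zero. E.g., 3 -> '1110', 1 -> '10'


Encode each number as n ones followed by a terminating 0:
  3 -> 1110 (4 bits)
  11 -> 111111111110 (12 bits)
  8 -> 111111110 (9 bits)
  1 -> 10 (2 bits)
Total length = 4 + 12 + 9 + 2 = 27 bits.

Unary([3, 11, 8, 1]) = 111011111111111011111111010 (27 bits)


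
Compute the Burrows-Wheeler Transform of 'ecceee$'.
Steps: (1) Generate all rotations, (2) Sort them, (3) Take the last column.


Rotations (sorted):
  0: $ecceee -> last char: e
  1: cceee$e -> last char: e
  2: ceee$ec -> last char: c
  3: e$eccee -> last char: e
  4: ecceee$ -> last char: $
  5: ee$ecce -> last char: e
  6: eee$ecc -> last char: c


BWT = eece$ec


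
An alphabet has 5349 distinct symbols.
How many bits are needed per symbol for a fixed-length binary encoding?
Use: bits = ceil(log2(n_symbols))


log2(5349) = 12.3851
Bracket: 2^12 = 4096 < 5349 <= 2^13 = 8192
So ceil(log2(5349)) = 13

bits = ceil(log2(5349)) = ceil(12.3851) = 13 bits


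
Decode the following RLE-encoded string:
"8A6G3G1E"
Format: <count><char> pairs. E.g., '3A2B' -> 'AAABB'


Expanding each <count><char> pair:
  8A -> 'AAAAAAAA'
  6G -> 'GGGGGG'
  3G -> 'GGG'
  1E -> 'E'

Decoded = AAAAAAAAGGGGGGGGGE


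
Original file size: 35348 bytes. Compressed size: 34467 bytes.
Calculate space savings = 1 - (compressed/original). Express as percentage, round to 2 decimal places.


ratio = compressed/original = 34467/35348 = 0.975076
savings = 1 - ratio = 1 - 0.975076 = 0.024924
as a percentage: 0.024924 * 100 = 2.49%

Space savings = 1 - 34467/35348 = 2.49%


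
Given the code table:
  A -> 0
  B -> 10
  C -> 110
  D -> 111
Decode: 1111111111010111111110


Decoding:
111 -> D
111 -> D
111 -> D
10 -> B
10 -> B
111 -> D
111 -> D
110 -> C


Result: DDDBBDDC


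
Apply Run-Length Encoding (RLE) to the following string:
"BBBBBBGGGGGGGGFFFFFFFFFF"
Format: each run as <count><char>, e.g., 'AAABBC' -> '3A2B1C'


Scanning runs left to right:
  i=0: run of 'B' x 6 -> '6B'
  i=6: run of 'G' x 8 -> '8G'
  i=14: run of 'F' x 10 -> '10F'

RLE = 6B8G10F


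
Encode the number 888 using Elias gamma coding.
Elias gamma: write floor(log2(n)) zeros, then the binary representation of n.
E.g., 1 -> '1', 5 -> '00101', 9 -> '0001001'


num_bits = floor(log2(888)) + 1 = 10
leading_zeros = num_bits - 1 = 9
binary(888) = 1101111000

Elias gamma(888) = '000000000' + '1101111000' = 0000000001101111000 (19 bits)


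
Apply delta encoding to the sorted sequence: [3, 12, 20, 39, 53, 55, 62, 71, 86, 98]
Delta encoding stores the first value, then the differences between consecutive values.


First value: 3
Deltas:
  12 - 3 = 9
  20 - 12 = 8
  39 - 20 = 19
  53 - 39 = 14
  55 - 53 = 2
  62 - 55 = 7
  71 - 62 = 9
  86 - 71 = 15
  98 - 86 = 12


Delta encoded: [3, 9, 8, 19, 14, 2, 7, 9, 15, 12]


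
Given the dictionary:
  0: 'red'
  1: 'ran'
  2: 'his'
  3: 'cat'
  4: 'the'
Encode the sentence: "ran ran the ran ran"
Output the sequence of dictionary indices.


Look up each word in the dictionary:
  'ran' -> 1
  'ran' -> 1
  'the' -> 4
  'ran' -> 1
  'ran' -> 1

Encoded: [1, 1, 4, 1, 1]


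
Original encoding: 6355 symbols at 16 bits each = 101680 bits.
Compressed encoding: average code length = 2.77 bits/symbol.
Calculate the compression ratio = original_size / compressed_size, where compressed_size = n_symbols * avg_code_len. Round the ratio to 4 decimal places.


original_size = n_symbols * orig_bits = 6355 * 16 = 101680 bits
compressed_size = n_symbols * avg_code_len = 6355 * 2.77 = 17603.35 bits
ratio = original_size / compressed_size = 101680 / 17603.35 = 5.7762

Compression ratio = 5.7762


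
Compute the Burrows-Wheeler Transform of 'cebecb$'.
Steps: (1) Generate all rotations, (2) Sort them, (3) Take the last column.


Rotations (sorted):
  0: $cebecb -> last char: b
  1: b$cebec -> last char: c
  2: becb$ce -> last char: e
  3: cb$cebe -> last char: e
  4: cebecb$ -> last char: $
  5: ebecb$c -> last char: c
  6: ecb$ceb -> last char: b


BWT = bcee$cb


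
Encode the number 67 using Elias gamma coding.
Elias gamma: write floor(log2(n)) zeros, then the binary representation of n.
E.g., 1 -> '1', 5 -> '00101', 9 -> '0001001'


num_bits = floor(log2(67)) + 1 = 7
leading_zeros = num_bits - 1 = 6
binary(67) = 1000011

Elias gamma(67) = '000000' + '1000011' = 0000001000011 (13 bits)


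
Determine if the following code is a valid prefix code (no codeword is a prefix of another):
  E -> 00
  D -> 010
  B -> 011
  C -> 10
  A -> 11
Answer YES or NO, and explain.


Checking each pair (does one codeword prefix another?):
  E='00' vs D='010': no prefix
  E='00' vs B='011': no prefix
  E='00' vs C='10': no prefix
  E='00' vs A='11': no prefix
  D='010' vs E='00': no prefix
  D='010' vs B='011': no prefix
  D='010' vs C='10': no prefix
  D='010' vs A='11': no prefix
  B='011' vs E='00': no prefix
  B='011' vs D='010': no prefix
  B='011' vs C='10': no prefix
  B='011' vs A='11': no prefix
  C='10' vs E='00': no prefix
  C='10' vs D='010': no prefix
  C='10' vs B='011': no prefix
  C='10' vs A='11': no prefix
  A='11' vs E='00': no prefix
  A='11' vs D='010': no prefix
  A='11' vs B='011': no prefix
  A='11' vs C='10': no prefix
No violation found over all pairs.

YES -- this is a valid prefix code. No codeword is a prefix of any other codeword.


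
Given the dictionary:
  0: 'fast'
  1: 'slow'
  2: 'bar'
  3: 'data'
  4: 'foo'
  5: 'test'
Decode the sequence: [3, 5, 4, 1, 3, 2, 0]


Look up each index in the dictionary:
  3 -> 'data'
  5 -> 'test'
  4 -> 'foo'
  1 -> 'slow'
  3 -> 'data'
  2 -> 'bar'
  0 -> 'fast'

Decoded: "data test foo slow data bar fast"


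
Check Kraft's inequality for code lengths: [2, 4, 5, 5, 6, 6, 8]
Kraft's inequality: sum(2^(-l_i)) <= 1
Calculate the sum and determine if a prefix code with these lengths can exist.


Sum = 2^(-2) + 2^(-4) + 2^(-5) + 2^(-5) + 2^(-6) + 2^(-6) + 2^(-8)
    = 0.25 + 0.0625 + 0.03125 + 0.03125 + 0.015625 + 0.015625 + 0.00390625
    = 105/256 = 0.41015625
Since 0.41015625 <= 1, Kraft's inequality IS satisfied.
A prefix code with these lengths CAN exist.

Kraft sum = 0.41015625. Satisfied.


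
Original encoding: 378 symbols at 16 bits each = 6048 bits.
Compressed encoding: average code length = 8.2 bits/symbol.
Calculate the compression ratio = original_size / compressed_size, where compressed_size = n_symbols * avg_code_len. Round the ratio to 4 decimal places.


original_size = n_symbols * orig_bits = 378 * 16 = 6048 bits
compressed_size = n_symbols * avg_code_len = 378 * 8.2 = 3099.6 bits
ratio = original_size / compressed_size = 6048 / 3099.6 = 1.9512

Compression ratio = 1.9512


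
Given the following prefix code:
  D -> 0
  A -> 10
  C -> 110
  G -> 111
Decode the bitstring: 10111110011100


Decoding step by step:
Bits 10 -> A
Bits 111 -> G
Bits 110 -> C
Bits 0 -> D
Bits 111 -> G
Bits 0 -> D
Bits 0 -> D


Decoded message: AGCDGDD


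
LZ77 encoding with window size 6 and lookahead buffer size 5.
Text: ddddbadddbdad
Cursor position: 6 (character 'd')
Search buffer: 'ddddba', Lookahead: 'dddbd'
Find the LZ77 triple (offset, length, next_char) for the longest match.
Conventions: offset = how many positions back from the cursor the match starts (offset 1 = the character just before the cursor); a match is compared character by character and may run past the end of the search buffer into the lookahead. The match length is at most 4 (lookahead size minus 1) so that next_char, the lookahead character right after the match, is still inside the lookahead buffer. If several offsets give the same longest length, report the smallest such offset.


Try each offset into the search buffer:
  offset=1 (pos 5, char 'a'): match length 0
  offset=2 (pos 4, char 'b'): match length 0
  offset=3 (pos 3, char 'd'): match length 1
  offset=4 (pos 2, char 'd'): match length 2
  offset=5 (pos 1, char 'd'): match length 4
  offset=6 (pos 0, char 'd'): match length 3
Longest match has length 4 at offset 5.
next_char = character at position 6 + 4 = 10 -> 'd'

Best match: offset=5, length=4 (matching 'dddb' starting at position 1)
LZ77 triple: (5, 4, 'd')


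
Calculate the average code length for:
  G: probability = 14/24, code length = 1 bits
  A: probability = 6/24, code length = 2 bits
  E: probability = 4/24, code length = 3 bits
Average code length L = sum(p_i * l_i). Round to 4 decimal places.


Weighted contributions p_i * l_i:
  G: (14/24) * 1 = 14/24
  A: (6/24) * 2 = 12/24
  E: (4/24) * 3 = 12/24
Sum = (14 + 12 + 12)/24 = 38/24

L = 38/24 = 1.5833 bits/symbol


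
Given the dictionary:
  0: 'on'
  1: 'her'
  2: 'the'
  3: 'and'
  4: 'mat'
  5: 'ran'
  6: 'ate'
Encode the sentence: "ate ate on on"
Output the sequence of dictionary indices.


Look up each word in the dictionary:
  'ate' -> 6
  'ate' -> 6
  'on' -> 0
  'on' -> 0

Encoded: [6, 6, 0, 0]


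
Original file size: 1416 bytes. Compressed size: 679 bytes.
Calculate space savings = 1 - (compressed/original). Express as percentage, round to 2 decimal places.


ratio = compressed/original = 679/1416 = 0.47952
savings = 1 - ratio = 1 - 0.47952 = 0.52048
as a percentage: 0.52048 * 100 = 52.05%

Space savings = 1 - 679/1416 = 52.05%


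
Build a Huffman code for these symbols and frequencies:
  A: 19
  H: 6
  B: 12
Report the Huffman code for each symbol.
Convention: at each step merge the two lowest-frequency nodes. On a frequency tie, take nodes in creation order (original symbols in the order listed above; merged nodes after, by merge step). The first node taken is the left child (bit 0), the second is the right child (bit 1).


Huffman tree construction:
Step 1: Merge H(6) + B(12) = 18
Step 2: Merge (H+B)(18) + A(19) = 37
Read each symbol's code off the tree from the root (left child = 0, right child = 1).

Codes:
  A: 1 (length 1)
  H: 00 (length 2)
  B: 01 (length 2)
Average code length: 55/37 = 1.4865 bits/symbol


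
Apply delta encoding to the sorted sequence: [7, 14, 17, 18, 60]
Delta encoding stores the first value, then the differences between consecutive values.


First value: 7
Deltas:
  14 - 7 = 7
  17 - 14 = 3
  18 - 17 = 1
  60 - 18 = 42


Delta encoded: [7, 7, 3, 1, 42]


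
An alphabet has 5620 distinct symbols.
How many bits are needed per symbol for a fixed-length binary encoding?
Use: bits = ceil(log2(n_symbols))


log2(5620) = 12.4564
Bracket: 2^12 = 4096 < 5620 <= 2^13 = 8192
So ceil(log2(5620)) = 13

bits = ceil(log2(5620)) = ceil(12.4564) = 13 bits


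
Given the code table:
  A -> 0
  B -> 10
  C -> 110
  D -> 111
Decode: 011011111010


Decoding:
0 -> A
110 -> C
111 -> D
110 -> C
10 -> B


Result: ACDCB


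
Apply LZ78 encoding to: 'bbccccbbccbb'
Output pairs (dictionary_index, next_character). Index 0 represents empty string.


LZ78 encoding steps:
Dictionary: {0: ''}
Step 1: w='' (idx 0), next='b' -> output (0, 'b'), add 'b' as idx 1
Step 2: w='b' (idx 1), next='c' -> output (1, 'c'), add 'bc' as idx 2
Step 3: w='' (idx 0), next='c' -> output (0, 'c'), add 'c' as idx 3
Step 4: w='c' (idx 3), next='c' -> output (3, 'c'), add 'cc' as idx 4
Step 5: w='b' (idx 1), next='b' -> output (1, 'b'), add 'bb' as idx 5
Step 6: w='cc' (idx 4), next='b' -> output (4, 'b'), add 'ccb' as idx 6
Step 7: w='b' (idx 1), end of input -> output (1, '')


Encoded: [(0, 'b'), (1, 'c'), (0, 'c'), (3, 'c'), (1, 'b'), (4, 'b'), (1, '')]


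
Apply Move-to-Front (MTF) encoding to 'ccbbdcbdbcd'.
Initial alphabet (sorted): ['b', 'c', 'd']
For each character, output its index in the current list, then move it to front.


MTF encoding:
'c': index 1 in ['b', 'c', 'd'] -> ['c', 'b', 'd']
'c': index 0 in ['c', 'b', 'd'] -> ['c', 'b', 'd']
'b': index 1 in ['c', 'b', 'd'] -> ['b', 'c', 'd']
'b': index 0 in ['b', 'c', 'd'] -> ['b', 'c', 'd']
'd': index 2 in ['b', 'c', 'd'] -> ['d', 'b', 'c']
'c': index 2 in ['d', 'b', 'c'] -> ['c', 'd', 'b']
'b': index 2 in ['c', 'd', 'b'] -> ['b', 'c', 'd']
'd': index 2 in ['b', 'c', 'd'] -> ['d', 'b', 'c']
'b': index 1 in ['d', 'b', 'c'] -> ['b', 'd', 'c']
'c': index 2 in ['b', 'd', 'c'] -> ['c', 'b', 'd']
'd': index 2 in ['c', 'b', 'd'] -> ['d', 'c', 'b']


Output: [1, 0, 1, 0, 2, 2, 2, 2, 1, 2, 2]


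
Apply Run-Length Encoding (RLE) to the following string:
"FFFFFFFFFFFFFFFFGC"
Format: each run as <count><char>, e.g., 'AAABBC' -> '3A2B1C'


Scanning runs left to right:
  i=0: run of 'F' x 16 -> '16F'
  i=16: run of 'G' x 1 -> '1G'
  i=17: run of 'C' x 1 -> '1C'

RLE = 16F1G1C


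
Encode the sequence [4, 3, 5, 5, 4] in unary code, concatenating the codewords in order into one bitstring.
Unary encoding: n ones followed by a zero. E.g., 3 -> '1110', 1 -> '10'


Encode each number as n ones followed by a terminating 0:
  4 -> 11110 (5 bits)
  3 -> 1110 (4 bits)
  5 -> 111110 (6 bits)
  5 -> 111110 (6 bits)
  4 -> 11110 (5 bits)
Total length = 5 + 4 + 6 + 6 + 5 = 26 bits.

Unary([4, 3, 5, 5, 4]) = 11110111011111011111011110 (26 bits)


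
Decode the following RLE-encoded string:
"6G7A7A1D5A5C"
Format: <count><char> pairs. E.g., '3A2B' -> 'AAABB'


Expanding each <count><char> pair:
  6G -> 'GGGGGG'
  7A -> 'AAAAAAA'
  7A -> 'AAAAAAA'
  1D -> 'D'
  5A -> 'AAAAA'
  5C -> 'CCCCC'

Decoded = GGGGGGAAAAAAAAAAAAAADAAAAACCCCC


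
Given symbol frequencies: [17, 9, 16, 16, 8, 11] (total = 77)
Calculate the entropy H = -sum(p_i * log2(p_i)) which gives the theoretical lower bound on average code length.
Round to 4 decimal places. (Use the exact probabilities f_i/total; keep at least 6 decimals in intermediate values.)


Per-symbol terms -p_i * log2(p_i) with p_i = f_i/77:
  p = 17/77 = 0.220779: log2(p) = -2.179324, -p*log2(p) = 0.481149
  p = 9/77 = 0.116883: log2(p) = -3.096862, -p*log2(p) = 0.361971
  p = 16/77 = 0.207792: log2(p) = -2.266787, -p*log2(p) = 0.471021
  p = 16/77 = 0.207792: log2(p) = -2.266787, -p*log2(p) = 0.471021
  p = 8/77 = 0.103896: log2(p) = -3.266787, -p*log2(p) = 0.339406
  p = 11/77 = 0.142857: log2(p) = -2.807355, -p*log2(p) = 0.401051
H = 0.481149 + 0.361971 + 0.471021 + 0.471021 + 0.339406 + 0.401051 = 2.525619

H = 2.5256 bits/symbol


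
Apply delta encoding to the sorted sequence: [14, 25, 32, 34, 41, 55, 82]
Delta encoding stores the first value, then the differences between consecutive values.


First value: 14
Deltas:
  25 - 14 = 11
  32 - 25 = 7
  34 - 32 = 2
  41 - 34 = 7
  55 - 41 = 14
  82 - 55 = 27


Delta encoded: [14, 11, 7, 2, 7, 14, 27]


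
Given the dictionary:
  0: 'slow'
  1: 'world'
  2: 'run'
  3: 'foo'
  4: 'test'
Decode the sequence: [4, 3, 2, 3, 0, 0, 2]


Look up each index in the dictionary:
  4 -> 'test'
  3 -> 'foo'
  2 -> 'run'
  3 -> 'foo'
  0 -> 'slow'
  0 -> 'slow'
  2 -> 'run'

Decoded: "test foo run foo slow slow run"


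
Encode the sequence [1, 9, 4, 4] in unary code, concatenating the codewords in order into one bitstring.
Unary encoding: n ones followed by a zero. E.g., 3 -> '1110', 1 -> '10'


Encode each number as n ones followed by a terminating 0:
  1 -> 10 (2 bits)
  9 -> 1111111110 (10 bits)
  4 -> 11110 (5 bits)
  4 -> 11110 (5 bits)
Total length = 2 + 10 + 5 + 5 = 22 bits.

Unary([1, 9, 4, 4]) = 1011111111101111011110 (22 bits)


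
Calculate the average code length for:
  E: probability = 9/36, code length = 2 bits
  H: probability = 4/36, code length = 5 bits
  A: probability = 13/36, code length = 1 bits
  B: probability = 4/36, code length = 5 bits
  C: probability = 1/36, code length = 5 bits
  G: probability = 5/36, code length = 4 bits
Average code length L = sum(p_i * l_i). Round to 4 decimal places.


Weighted contributions p_i * l_i:
  E: (9/36) * 2 = 18/36
  H: (4/36) * 5 = 20/36
  A: (13/36) * 1 = 13/36
  B: (4/36) * 5 = 20/36
  C: (1/36) * 5 = 5/36
  G: (5/36) * 4 = 20/36
Sum = (18 + 20 + 13 + 20 + 5 + 20)/36 = 96/36

L = 96/36 = 2.6667 bits/symbol


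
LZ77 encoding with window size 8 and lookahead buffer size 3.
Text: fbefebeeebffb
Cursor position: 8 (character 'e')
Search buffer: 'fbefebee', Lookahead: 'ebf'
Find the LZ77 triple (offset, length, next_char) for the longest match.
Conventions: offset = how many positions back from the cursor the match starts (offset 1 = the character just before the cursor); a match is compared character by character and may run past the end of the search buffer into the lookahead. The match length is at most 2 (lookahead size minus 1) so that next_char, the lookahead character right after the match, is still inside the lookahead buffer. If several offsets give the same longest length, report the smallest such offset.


Try each offset into the search buffer:
  offset=1 (pos 7, char 'e'): match length 1
  offset=2 (pos 6, char 'e'): match length 1
  offset=3 (pos 5, char 'b'): match length 0
  offset=4 (pos 4, char 'e'): match length 2
  offset=5 (pos 3, char 'f'): match length 0
  offset=6 (pos 2, char 'e'): match length 1
  offset=7 (pos 1, char 'b'): match length 0
  offset=8 (pos 0, char 'f'): match length 0
Longest match has length 2 at offset 4.
next_char = character at position 8 + 2 = 10 -> 'f'

Best match: offset=4, length=2 (matching 'eb' starting at position 4)
LZ77 triple: (4, 2, 'f')


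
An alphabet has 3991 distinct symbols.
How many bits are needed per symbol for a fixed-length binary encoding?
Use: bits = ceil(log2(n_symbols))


log2(3991) = 11.9625
Bracket: 2^11 = 2048 < 3991 <= 2^12 = 4096
So ceil(log2(3991)) = 12

bits = ceil(log2(3991)) = ceil(11.9625) = 12 bits


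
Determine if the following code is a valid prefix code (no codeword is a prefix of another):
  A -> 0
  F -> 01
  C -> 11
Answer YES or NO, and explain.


Checking each pair (does one codeword prefix another?):
  A='0' vs F='01': prefix -- VIOLATION

NO -- this is NOT a valid prefix code. A (0) is a prefix of F (01).


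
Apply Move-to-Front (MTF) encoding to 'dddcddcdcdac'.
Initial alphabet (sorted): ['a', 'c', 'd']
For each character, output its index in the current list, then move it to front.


MTF encoding:
'd': index 2 in ['a', 'c', 'd'] -> ['d', 'a', 'c']
'd': index 0 in ['d', 'a', 'c'] -> ['d', 'a', 'c']
'd': index 0 in ['d', 'a', 'c'] -> ['d', 'a', 'c']
'c': index 2 in ['d', 'a', 'c'] -> ['c', 'd', 'a']
'd': index 1 in ['c', 'd', 'a'] -> ['d', 'c', 'a']
'd': index 0 in ['d', 'c', 'a'] -> ['d', 'c', 'a']
'c': index 1 in ['d', 'c', 'a'] -> ['c', 'd', 'a']
'd': index 1 in ['c', 'd', 'a'] -> ['d', 'c', 'a']
'c': index 1 in ['d', 'c', 'a'] -> ['c', 'd', 'a']
'd': index 1 in ['c', 'd', 'a'] -> ['d', 'c', 'a']
'a': index 2 in ['d', 'c', 'a'] -> ['a', 'd', 'c']
'c': index 2 in ['a', 'd', 'c'] -> ['c', 'a', 'd']


Output: [2, 0, 0, 2, 1, 0, 1, 1, 1, 1, 2, 2]


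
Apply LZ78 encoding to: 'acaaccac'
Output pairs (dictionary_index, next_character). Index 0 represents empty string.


LZ78 encoding steps:
Dictionary: {0: ''}
Step 1: w='' (idx 0), next='a' -> output (0, 'a'), add 'a' as idx 1
Step 2: w='' (idx 0), next='c' -> output (0, 'c'), add 'c' as idx 2
Step 3: w='a' (idx 1), next='a' -> output (1, 'a'), add 'aa' as idx 3
Step 4: w='c' (idx 2), next='c' -> output (2, 'c'), add 'cc' as idx 4
Step 5: w='a' (idx 1), next='c' -> output (1, 'c'), add 'ac' as idx 5


Encoded: [(0, 'a'), (0, 'c'), (1, 'a'), (2, 'c'), (1, 'c')]


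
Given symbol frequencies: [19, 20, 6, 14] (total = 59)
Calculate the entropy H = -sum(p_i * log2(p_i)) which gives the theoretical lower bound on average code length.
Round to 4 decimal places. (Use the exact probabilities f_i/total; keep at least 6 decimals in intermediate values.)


Per-symbol terms -p_i * log2(p_i) with p_i = f_i/59:
  p = 19/59 = 0.322034: log2(p) = -1.634716, -p*log2(p) = 0.526434
  p = 20/59 = 0.338983: log2(p) = -1.560715, -p*log2(p) = 0.529056
  p = 6/59 = 0.101695: log2(p) = -3.297681, -p*log2(p) = 0.335357
  p = 14/59 = 0.237288: log2(p) = -2.075288, -p*log2(p) = 0.492441
H = 0.526434 + 0.529056 + 0.335357 + 0.492441 = 1.883288

H = 1.8833 bits/symbol


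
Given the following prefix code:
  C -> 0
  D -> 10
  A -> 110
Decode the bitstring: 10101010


Decoding step by step:
Bits 10 -> D
Bits 10 -> D
Bits 10 -> D
Bits 10 -> D


Decoded message: DDDD


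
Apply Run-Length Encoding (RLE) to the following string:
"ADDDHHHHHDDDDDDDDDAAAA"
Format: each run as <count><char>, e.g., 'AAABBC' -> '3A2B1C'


Scanning runs left to right:
  i=0: run of 'A' x 1 -> '1A'
  i=1: run of 'D' x 3 -> '3D'
  i=4: run of 'H' x 5 -> '5H'
  i=9: run of 'D' x 9 -> '9D'
  i=18: run of 'A' x 4 -> '4A'

RLE = 1A3D5H9D4A


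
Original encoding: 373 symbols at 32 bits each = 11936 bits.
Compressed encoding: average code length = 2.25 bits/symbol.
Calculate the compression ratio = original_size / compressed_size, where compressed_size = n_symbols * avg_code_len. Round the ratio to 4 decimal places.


original_size = n_symbols * orig_bits = 373 * 32 = 11936 bits
compressed_size = n_symbols * avg_code_len = 373 * 2.25 = 839.25 bits
ratio = original_size / compressed_size = 11936 / 839.25 = 14.2222

Compression ratio = 14.2222


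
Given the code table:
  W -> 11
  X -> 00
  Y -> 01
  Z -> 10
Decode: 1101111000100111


Decoding:
11 -> W
01 -> Y
11 -> W
10 -> Z
00 -> X
10 -> Z
01 -> Y
11 -> W


Result: WYWZXZYW


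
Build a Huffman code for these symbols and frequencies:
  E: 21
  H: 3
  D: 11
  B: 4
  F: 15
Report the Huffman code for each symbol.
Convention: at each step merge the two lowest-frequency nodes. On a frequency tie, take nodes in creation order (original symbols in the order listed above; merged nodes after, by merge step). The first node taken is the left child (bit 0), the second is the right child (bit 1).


Huffman tree construction:
Step 1: Merge H(3) + B(4) = 7
Step 2: Merge (H+B)(7) + D(11) = 18
Step 3: Merge F(15) + ((H+B)+D)(18) = 33
Step 4: Merge E(21) + (F+((H+B)+D))(33) = 54
Read each symbol's code off the tree from the root (left child = 0, right child = 1).

Codes:
  E: 0 (length 1)
  H: 1100 (length 4)
  D: 111 (length 3)
  B: 1101 (length 4)
  F: 10 (length 2)
Average code length: 112/54 = 2.0741 bits/symbol


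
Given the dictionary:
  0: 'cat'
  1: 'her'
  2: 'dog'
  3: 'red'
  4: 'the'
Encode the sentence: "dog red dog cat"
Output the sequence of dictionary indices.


Look up each word in the dictionary:
  'dog' -> 2
  'red' -> 3
  'dog' -> 2
  'cat' -> 0

Encoded: [2, 3, 2, 0]


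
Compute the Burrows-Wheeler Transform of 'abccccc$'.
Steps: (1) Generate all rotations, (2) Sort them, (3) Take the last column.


Rotations (sorted):
  0: $abccccc -> last char: c
  1: abccccc$ -> last char: $
  2: bccccc$a -> last char: a
  3: c$abcccc -> last char: c
  4: cc$abccc -> last char: c
  5: ccc$abcc -> last char: c
  6: cccc$abc -> last char: c
  7: ccccc$ab -> last char: b


BWT = c$accccb


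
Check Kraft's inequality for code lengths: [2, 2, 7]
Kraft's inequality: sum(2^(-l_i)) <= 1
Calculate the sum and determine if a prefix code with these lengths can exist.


Sum = 2^(-2) + 2^(-2) + 2^(-7)
    = 0.25 + 0.25 + 0.0078125
    = 65/128 = 0.5078125
Since 0.5078125 <= 1, Kraft's inequality IS satisfied.
A prefix code with these lengths CAN exist.

Kraft sum = 0.5078125. Satisfied.


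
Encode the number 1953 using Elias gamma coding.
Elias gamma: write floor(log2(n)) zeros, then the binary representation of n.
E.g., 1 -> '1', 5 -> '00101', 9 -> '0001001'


num_bits = floor(log2(1953)) + 1 = 11
leading_zeros = num_bits - 1 = 10
binary(1953) = 11110100001

Elias gamma(1953) = '0000000000' + '11110100001' = 000000000011110100001 (21 bits)


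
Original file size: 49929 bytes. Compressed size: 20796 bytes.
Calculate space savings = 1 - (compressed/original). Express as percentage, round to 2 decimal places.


ratio = compressed/original = 20796/49929 = 0.416511
savings = 1 - ratio = 1 - 0.416511 = 0.583489
as a percentage: 0.583489 * 100 = 58.35%

Space savings = 1 - 20796/49929 = 58.35%


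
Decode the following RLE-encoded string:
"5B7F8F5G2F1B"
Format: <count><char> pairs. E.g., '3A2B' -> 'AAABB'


Expanding each <count><char> pair:
  5B -> 'BBBBB'
  7F -> 'FFFFFFF'
  8F -> 'FFFFFFFF'
  5G -> 'GGGGG'
  2F -> 'FF'
  1B -> 'B'

Decoded = BBBBBFFFFFFFFFFFFFFFGGGGGFFB


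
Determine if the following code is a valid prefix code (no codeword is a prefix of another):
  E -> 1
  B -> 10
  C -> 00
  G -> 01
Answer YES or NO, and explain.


Checking each pair (does one codeword prefix another?):
  E='1' vs B='10': prefix -- VIOLATION

NO -- this is NOT a valid prefix code. E (1) is a prefix of B (10).


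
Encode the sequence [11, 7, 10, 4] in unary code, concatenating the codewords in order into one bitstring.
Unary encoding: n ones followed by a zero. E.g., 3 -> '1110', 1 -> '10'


Encode each number as n ones followed by a terminating 0:
  11 -> 111111111110 (12 bits)
  7 -> 11111110 (8 bits)
  10 -> 11111111110 (11 bits)
  4 -> 11110 (5 bits)
Total length = 12 + 8 + 11 + 5 = 36 bits.

Unary([11, 7, 10, 4]) = 111111111110111111101111111111011110 (36 bits)


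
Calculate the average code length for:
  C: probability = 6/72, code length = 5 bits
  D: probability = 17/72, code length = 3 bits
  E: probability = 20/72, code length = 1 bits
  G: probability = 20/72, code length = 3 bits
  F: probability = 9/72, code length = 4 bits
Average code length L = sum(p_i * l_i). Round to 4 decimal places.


Weighted contributions p_i * l_i:
  C: (6/72) * 5 = 30/72
  D: (17/72) * 3 = 51/72
  E: (20/72) * 1 = 20/72
  G: (20/72) * 3 = 60/72
  F: (9/72) * 4 = 36/72
Sum = (30 + 51 + 20 + 60 + 36)/72 = 197/72

L = 197/72 = 2.7361 bits/symbol
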